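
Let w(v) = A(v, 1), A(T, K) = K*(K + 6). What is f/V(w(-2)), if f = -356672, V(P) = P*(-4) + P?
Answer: 356672/21 ≈ 16984.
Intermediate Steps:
A(T, K) = K*(6 + K)
w(v) = 7 (w(v) = 1*(6 + 1) = 1*7 = 7)
V(P) = -3*P (V(P) = -4*P + P = -3*P)
f/V(w(-2)) = -356672/((-3*7)) = -356672/(-21) = -356672*(-1/21) = 356672/21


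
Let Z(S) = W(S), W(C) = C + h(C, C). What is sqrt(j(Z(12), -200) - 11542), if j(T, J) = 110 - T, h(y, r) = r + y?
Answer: 2*I*sqrt(2867) ≈ 107.09*I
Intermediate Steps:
W(C) = 3*C (W(C) = C + (C + C) = C + 2*C = 3*C)
Z(S) = 3*S
sqrt(j(Z(12), -200) - 11542) = sqrt((110 - 3*12) - 11542) = sqrt((110 - 1*36) - 11542) = sqrt((110 - 36) - 11542) = sqrt(74 - 11542) = sqrt(-11468) = 2*I*sqrt(2867)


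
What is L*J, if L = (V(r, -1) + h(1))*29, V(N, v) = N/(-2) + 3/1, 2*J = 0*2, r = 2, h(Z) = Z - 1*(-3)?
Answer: 0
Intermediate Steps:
h(Z) = 3 + Z (h(Z) = Z + 3 = 3 + Z)
J = 0 (J = (0*2)/2 = (1/2)*0 = 0)
V(N, v) = 3 - N/2 (V(N, v) = N*(-1/2) + 3*1 = -N/2 + 3 = 3 - N/2)
L = 174 (L = ((3 - 1/2*2) + (3 + 1))*29 = ((3 - 1) + 4)*29 = (2 + 4)*29 = 6*29 = 174)
L*J = 174*0 = 0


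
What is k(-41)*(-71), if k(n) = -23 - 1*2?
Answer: 1775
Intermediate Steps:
k(n) = -25 (k(n) = -23 - 2 = -25)
k(-41)*(-71) = -25*(-71) = 1775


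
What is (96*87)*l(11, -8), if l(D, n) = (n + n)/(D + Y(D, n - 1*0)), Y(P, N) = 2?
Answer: -133632/13 ≈ -10279.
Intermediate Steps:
l(D, n) = 2*n/(2 + D) (l(D, n) = (n + n)/(D + 2) = (2*n)/(2 + D) = 2*n/(2 + D))
(96*87)*l(11, -8) = (96*87)*(2*(-8)/(2 + 11)) = 8352*(2*(-8)/13) = 8352*(2*(-8)*(1/13)) = 8352*(-16/13) = -133632/13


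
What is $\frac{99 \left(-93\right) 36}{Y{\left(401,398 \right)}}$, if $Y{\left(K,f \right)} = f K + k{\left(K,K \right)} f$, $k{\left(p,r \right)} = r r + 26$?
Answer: $- \frac{82863}{16042186} \approx -0.0051653$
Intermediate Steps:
$k{\left(p,r \right)} = 26 + r^{2}$ ($k{\left(p,r \right)} = r^{2} + 26 = 26 + r^{2}$)
$Y{\left(K,f \right)} = K f + f \left(26 + K^{2}\right)$ ($Y{\left(K,f \right)} = f K + \left(26 + K^{2}\right) f = K f + f \left(26 + K^{2}\right)$)
$\frac{99 \left(-93\right) 36}{Y{\left(401,398 \right)}} = \frac{99 \left(-93\right) 36}{398 \left(26 + 401 + 401^{2}\right)} = \frac{\left(-9207\right) 36}{398 \left(26 + 401 + 160801\right)} = - \frac{331452}{398 \cdot 161228} = - \frac{331452}{64168744} = \left(-331452\right) \frac{1}{64168744} = - \frac{82863}{16042186}$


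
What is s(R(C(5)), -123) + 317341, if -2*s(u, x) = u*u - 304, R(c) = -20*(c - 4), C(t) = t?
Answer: 317293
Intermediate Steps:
R(c) = 80 - 20*c (R(c) = -20*(-4 + c) = 80 - 20*c)
s(u, x) = 152 - u²/2 (s(u, x) = -(u*u - 304)/2 = -(u² - 304)/2 = -(-304 + u²)/2 = 152 - u²/2)
s(R(C(5)), -123) + 317341 = (152 - (80 - 20*5)²/2) + 317341 = (152 - (80 - 100)²/2) + 317341 = (152 - ½*(-20)²) + 317341 = (152 - ½*400) + 317341 = (152 - 200) + 317341 = -48 + 317341 = 317293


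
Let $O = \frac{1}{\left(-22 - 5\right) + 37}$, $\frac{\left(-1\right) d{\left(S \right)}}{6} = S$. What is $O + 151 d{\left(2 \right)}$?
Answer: $- \frac{18119}{10} \approx -1811.9$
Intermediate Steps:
$d{\left(S \right)} = - 6 S$
$O = \frac{1}{10}$ ($O = \frac{1}{\left(-22 - 5\right) + 37} = \frac{1}{-27 + 37} = \frac{1}{10} \approx 0.1$)
$O + 151 d{\left(2 \right)} = \frac{1}{10} + 151 \left(\left(-6\right) 2\right) = \frac{1}{10} + 151 \left(-12\right) = \frac{1}{10} - 1812 = - \frac{18119}{10}$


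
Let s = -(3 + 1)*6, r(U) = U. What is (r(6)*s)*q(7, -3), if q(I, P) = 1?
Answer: -144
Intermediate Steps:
s = -24 (s = -1*4*6 = -4*6 = -24)
(r(6)*s)*q(7, -3) = (6*(-24))*1 = -144*1 = -144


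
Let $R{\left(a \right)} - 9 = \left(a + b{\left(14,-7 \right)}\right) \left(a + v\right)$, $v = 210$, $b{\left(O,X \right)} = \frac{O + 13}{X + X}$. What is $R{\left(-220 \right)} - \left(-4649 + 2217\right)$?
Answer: $\frac{32622}{7} \approx 4660.3$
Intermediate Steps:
$b{\left(O,X \right)} = \frac{13 + O}{2 X}$
$R{\left(a \right)} = 9 + \left(210 + a\right) \left(- \frac{27}{14} + a\right)$ ($R{\left(a \right)} = 9 + \left(a + \frac{13 + 14}{2 \left(-7\right)}\right) \left(a + 210\right) = 9 + \left(a + \frac{1}{2} \left(- \frac{1}{7}\right) 27\right) \left(210 + a\right) = 9 + \left(a - \frac{27}{14}\right) \left(210 + a\right) = 9 + \left(- \frac{27}{14} + a\right) \left(210 + a\right) = 9 + \left(210 + a\right) \left(- \frac{27}{14} + a\right)$)
$R{\left(-220 \right)} - \left(-4649 + 2217\right) = \left(-396 + \left(-220\right)^{2} + \frac{2913}{14} \left(-220\right)\right) - \left(-4649 + 2217\right) = \left(-396 + 48400 - \frac{320430}{7}\right) - -2432 = \frac{15598}{7} + 2432 = \frac{32622}{7}$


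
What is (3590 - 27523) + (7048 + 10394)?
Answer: -6491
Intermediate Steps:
(3590 - 27523) + (7048 + 10394) = -23933 + 17442 = -6491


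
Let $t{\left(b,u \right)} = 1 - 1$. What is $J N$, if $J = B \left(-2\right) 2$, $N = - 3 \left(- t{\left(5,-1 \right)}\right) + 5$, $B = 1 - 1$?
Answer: $0$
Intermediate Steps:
$t{\left(b,u \right)} = 0$
$B = 0$ ($B = 1 - 1 = 0$)
$N = 5$ ($N = - 3 \left(\left(-1\right) 0\right) + 5 = \left(-3\right) 0 + 5 = 0 + 5 = 5$)
$J = 0$ ($J = 0 \left(-2\right) 2 = 0 \cdot 2 = 0$)
$J N = 0 \cdot 5 = 0$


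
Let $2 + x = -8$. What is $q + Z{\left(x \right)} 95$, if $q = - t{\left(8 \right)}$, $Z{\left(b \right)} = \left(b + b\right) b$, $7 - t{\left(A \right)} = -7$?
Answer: $18986$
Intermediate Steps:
$x = -10$ ($x = -2 - 8 = -10$)
$t{\left(A \right)} = 14$ ($t{\left(A \right)} = 7 - -7 = 7 + 7 = 14$)
$Z{\left(b \right)} = 2 b^{2}$ ($Z{\left(b \right)} = 2 b b = 2 b^{2}$)
$q = -14$ ($q = \left(-1\right) 14 = -14$)
$q + Z{\left(x \right)} 95 = -14 + 2 \left(-10\right)^{2} \cdot 95 = -14 + 2 \cdot 100 \cdot 95 = -14 + 200 \cdot 95 = -14 + 19000 = 18986$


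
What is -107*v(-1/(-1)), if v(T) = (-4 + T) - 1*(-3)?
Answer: 0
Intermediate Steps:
v(T) = -1 + T (v(T) = (-4 + T) + 3 = -1 + T)
-107*v(-1/(-1)) = -107*(-1 - 1/(-1)) = -107*(-1 - 1*(-1)) = -107*(-1 + 1) = -107*0 = 0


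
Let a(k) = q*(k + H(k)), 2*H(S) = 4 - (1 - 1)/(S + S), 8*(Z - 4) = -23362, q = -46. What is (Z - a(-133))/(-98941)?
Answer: 35769/395764 ≈ 0.090380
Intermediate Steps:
Z = -11665/4 (Z = 4 + (1/8)*(-23362) = 4 - 11681/4 = -11665/4 ≈ -2916.3)
H(S) = 2 (H(S) = (4 - (1 - 1)/(S + S))/2 = (4 - 0/(2*S))/2 = (4 - 0*1/(2*S))/2 = (4 - 1*0)/2 = (4 + 0)/2 = (1/2)*4 = 2)
a(k) = -92 - 46*k (a(k) = -46*(k + 2) = -46*(2 + k) = -92 - 46*k)
(Z - a(-133))/(-98941) = (-11665/4 - (-92 - 46*(-133)))/(-98941) = (-11665/4 - (-92 + 6118))*(-1/98941) = (-11665/4 - 1*6026)*(-1/98941) = (-11665/4 - 6026)*(-1/98941) = -35769/4*(-1/98941) = 35769/395764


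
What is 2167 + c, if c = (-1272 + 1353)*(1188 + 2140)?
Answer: 271735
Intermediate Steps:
c = 269568 (c = 81*3328 = 269568)
2167 + c = 2167 + 269568 = 271735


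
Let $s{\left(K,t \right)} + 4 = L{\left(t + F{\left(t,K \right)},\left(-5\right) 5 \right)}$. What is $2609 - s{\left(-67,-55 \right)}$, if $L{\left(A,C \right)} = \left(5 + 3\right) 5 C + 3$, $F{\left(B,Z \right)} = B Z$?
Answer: $3610$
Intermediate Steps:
$L{\left(A,C \right)} = 3 + 40 C$ ($L{\left(A,C \right)} = 8 \cdot 5 C + 3 = 40 C + 3 = 3 + 40 C$)
$s{\left(K,t \right)} = -1001$ ($s{\left(K,t \right)} = -4 + \left(3 + 40 \left(\left(-5\right) 5\right)\right) = -4 + \left(3 + 40 \left(-25\right)\right) = -4 + \left(3 - 1000\right) = -4 - 997 = -1001$)
$2609 - s{\left(-67,-55 \right)} = 2609 - -1001 = 2609 + 1001 = 3610$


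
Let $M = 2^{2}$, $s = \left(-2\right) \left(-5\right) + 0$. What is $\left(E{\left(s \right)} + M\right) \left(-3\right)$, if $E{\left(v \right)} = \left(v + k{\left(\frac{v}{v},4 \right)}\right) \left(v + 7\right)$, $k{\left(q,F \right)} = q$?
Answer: $-573$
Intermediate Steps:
$s = 10$ ($s = 10 + 0 = 10$)
$E{\left(v \right)} = \left(1 + v\right) \left(7 + v\right)$ ($E{\left(v \right)} = \left(v + \frac{v}{v}\right) \left(v + 7\right) = \left(v + 1\right) \left(7 + v\right) = \left(1 + v\right) \left(7 + v\right)$)
$M = 4$
$\left(E{\left(s \right)} + M\right) \left(-3\right) = \left(\left(7 + 10^{2} + 8 \cdot 10\right) + 4\right) \left(-3\right) = \left(\left(7 + 100 + 80\right) + 4\right) \left(-3\right) = \left(187 + 4\right) \left(-3\right) = 191 \left(-3\right) = -573$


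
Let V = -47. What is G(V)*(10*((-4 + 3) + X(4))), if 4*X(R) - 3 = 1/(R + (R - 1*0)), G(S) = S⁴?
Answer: -170788835/16 ≈ -1.0674e+7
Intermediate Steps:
X(R) = ¾ + 1/(8*R) (X(R) = ¾ + 1/(4*(R + (R - 1*0))) = ¾ + 1/(4*(R + (R + 0))) = ¾ + 1/(4*(R + R)) = ¾ + 1/(4*((2*R))) = ¾ + (1/(2*R))/4 = ¾ + 1/(8*R))
G(V)*(10*((-4 + 3) + X(4))) = (-47)⁴*(10*((-4 + 3) + (⅛)*(1 + 6*4)/4)) = 4879681*(10*(-1 + (⅛)*(¼)*(1 + 24))) = 4879681*(10*(-1 + (⅛)*(¼)*25)) = 4879681*(10*(-1 + 25/32)) = 4879681*(10*(-7/32)) = 4879681*(-35/16) = -170788835/16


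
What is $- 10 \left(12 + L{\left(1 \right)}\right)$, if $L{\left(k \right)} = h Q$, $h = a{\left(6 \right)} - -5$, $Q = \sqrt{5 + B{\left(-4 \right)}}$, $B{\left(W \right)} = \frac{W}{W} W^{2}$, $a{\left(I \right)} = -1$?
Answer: $-120 - 40 \sqrt{21} \approx -303.3$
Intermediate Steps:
$B{\left(W \right)} = W^{2}$ ($B{\left(W \right)} = 1 W^{2} = W^{2}$)
$Q = \sqrt{21}$ ($Q = \sqrt{5 + \left(-4\right)^{2}} = \sqrt{5 + 16} = \sqrt{21} \approx 4.5826$)
$h = 4$ ($h = -1 - -5 = -1 + 5 = 4$)
$L{\left(k \right)} = 4 \sqrt{21}$
$- 10 \left(12 + L{\left(1 \right)}\right) = - 10 \left(12 + 4 \sqrt{21}\right) = -120 - 40 \sqrt{21}$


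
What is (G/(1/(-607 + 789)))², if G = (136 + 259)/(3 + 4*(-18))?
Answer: 5168172100/4761 ≈ 1.0855e+6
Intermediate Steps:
G = -395/69 (G = 395/(3 - 72) = 395/(-69) = 395*(-1/69) = -395/69 ≈ -5.7246)
(G/(1/(-607 + 789)))² = (-395/(69*(1/(-607 + 789))))² = (-395/(69*(1/182)))² = (-395/(69*1/182))² = (-395/69*182)² = (-71890/69)² = 5168172100/4761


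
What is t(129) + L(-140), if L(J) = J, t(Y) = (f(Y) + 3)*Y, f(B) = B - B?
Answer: 247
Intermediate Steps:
f(B) = 0
t(Y) = 3*Y (t(Y) = (0 + 3)*Y = 3*Y)
t(129) + L(-140) = 3*129 - 140 = 387 - 140 = 247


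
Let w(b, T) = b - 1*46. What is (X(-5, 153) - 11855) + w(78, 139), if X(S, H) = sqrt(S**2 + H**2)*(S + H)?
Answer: -11823 + 148*sqrt(23434) ≈ 10833.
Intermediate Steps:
w(b, T) = -46 + b (w(b, T) = b - 46 = -46 + b)
X(S, H) = sqrt(H**2 + S**2)*(H + S)
(X(-5, 153) - 11855) + w(78, 139) = (sqrt(153**2 + (-5)**2)*(153 - 5) - 11855) + (-46 + 78) = (sqrt(23409 + 25)*148 - 11855) + 32 = (sqrt(23434)*148 - 11855) + 32 = (148*sqrt(23434) - 11855) + 32 = (-11855 + 148*sqrt(23434)) + 32 = -11823 + 148*sqrt(23434)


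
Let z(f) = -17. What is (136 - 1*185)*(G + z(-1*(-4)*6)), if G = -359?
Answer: 18424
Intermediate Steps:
(136 - 1*185)*(G + z(-1*(-4)*6)) = (136 - 1*185)*(-359 - 17) = (136 - 185)*(-376) = -49*(-376) = 18424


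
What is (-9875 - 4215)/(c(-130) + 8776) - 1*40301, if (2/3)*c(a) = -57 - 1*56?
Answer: -693729293/17213 ≈ -40303.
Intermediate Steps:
c(a) = -339/2 (c(a) = 3*(-57 - 1*56)/2 = 3*(-57 - 56)/2 = (3/2)*(-113) = -339/2)
(-9875 - 4215)/(c(-130) + 8776) - 1*40301 = (-9875 - 4215)/(-339/2 + 8776) - 1*40301 = -14090/17213/2 - 40301 = -14090*2/17213 - 40301 = -28180/17213 - 40301 = -693729293/17213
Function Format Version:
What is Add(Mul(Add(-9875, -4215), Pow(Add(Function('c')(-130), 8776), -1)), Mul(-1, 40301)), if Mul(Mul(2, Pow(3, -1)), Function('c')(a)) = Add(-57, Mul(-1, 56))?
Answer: Rational(-693729293, 17213) ≈ -40303.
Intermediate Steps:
Function('c')(a) = Rational(-339, 2) (Function('c')(a) = Mul(Rational(3, 2), Add(-57, Mul(-1, 56))) = Mul(Rational(3, 2), Add(-57, -56)) = Mul(Rational(3, 2), -113) = Rational(-339, 2))
Add(Mul(Add(-9875, -4215), Pow(Add(Function('c')(-130), 8776), -1)), Mul(-1, 40301)) = Add(Mul(Add(-9875, -4215), Pow(Add(Rational(-339, 2), 8776), -1)), Mul(-1, 40301)) = Add(Mul(-14090, Pow(Rational(17213, 2), -1)), -40301) = Add(Mul(-14090, Rational(2, 17213)), -40301) = Add(Rational(-28180, 17213), -40301) = Rational(-693729293, 17213)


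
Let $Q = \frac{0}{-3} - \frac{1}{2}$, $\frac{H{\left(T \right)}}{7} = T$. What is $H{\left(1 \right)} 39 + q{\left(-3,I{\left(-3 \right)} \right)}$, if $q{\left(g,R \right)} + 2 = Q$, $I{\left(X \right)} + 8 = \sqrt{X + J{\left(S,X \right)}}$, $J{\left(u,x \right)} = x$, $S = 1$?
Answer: $\frac{541}{2} \approx 270.5$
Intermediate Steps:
$I{\left(X \right)} = -8 + \sqrt{2} \sqrt{X}$ ($I{\left(X \right)} = -8 + \sqrt{X + X} = -8 + \sqrt{2 X} = -8 + \sqrt{2} \sqrt{X}$)
$H{\left(T \right)} = 7 T$
$Q = - \frac{1}{2}$ ($Q = 0 \left(- \frac{1}{3}\right) - \frac{1}{2} = 0 - \frac{1}{2} = - \frac{1}{2} \approx -0.5$)
$q{\left(g,R \right)} = - \frac{5}{2}$ ($q{\left(g,R \right)} = -2 - \frac{1}{2} = - \frac{5}{2}$)
$H{\left(1 \right)} 39 + q{\left(-3,I{\left(-3 \right)} \right)} = 7 \cdot 1 \cdot 39 - \frac{5}{2} = 7 \cdot 39 - \frac{5}{2} = 273 - \frac{5}{2} = \frac{541}{2}$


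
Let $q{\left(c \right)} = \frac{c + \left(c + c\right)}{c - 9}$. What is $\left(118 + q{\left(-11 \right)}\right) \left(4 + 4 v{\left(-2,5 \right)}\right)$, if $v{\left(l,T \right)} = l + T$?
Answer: $\frac{9572}{5} \approx 1914.4$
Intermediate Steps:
$v{\left(l,T \right)} = T + l$
$q{\left(c \right)} = \frac{3 c}{-9 + c}$ ($q{\left(c \right)} = \frac{c + 2 c}{-9 + c} = \frac{3 c}{-9 + c}$)
$\left(118 + q{\left(-11 \right)}\right) \left(4 + 4 v{\left(-2,5 \right)}\right) = \left(118 + 3 \left(-11\right) \frac{1}{-9 - 11}\right) \left(4 + 4 \left(5 - 2\right)\right) = \left(118 + 3 \left(-11\right) \frac{1}{-20}\right) \left(4 + 4 \cdot 3\right) = \left(118 + 3 \left(-11\right) \left(- \frac{1}{20}\right)\right) \left(4 + 12\right) = \left(118 + \frac{33}{20}\right) 16 = \frac{2393}{20} \cdot 16 = \frac{9572}{5}$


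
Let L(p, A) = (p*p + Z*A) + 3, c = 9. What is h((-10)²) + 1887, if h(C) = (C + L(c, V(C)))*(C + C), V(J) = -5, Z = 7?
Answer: 31687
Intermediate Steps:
L(p, A) = 3 + p² + 7*A (L(p, A) = (p*p + 7*A) + 3 = (p² + 7*A) + 3 = 3 + p² + 7*A)
h(C) = 2*C*(49 + C) (h(C) = (C + (3 + 9² + 7*(-5)))*(C + C) = (C + (3 + 81 - 35))*(2*C) = (C + 49)*(2*C) = (49 + C)*(2*C) = 2*C*(49 + C))
h((-10)²) + 1887 = 2*(-10)²*(49 + (-10)²) + 1887 = 2*100*(49 + 100) + 1887 = 2*100*149 + 1887 = 29800 + 1887 = 31687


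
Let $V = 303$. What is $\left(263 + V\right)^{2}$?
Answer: $320356$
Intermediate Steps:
$\left(263 + V\right)^{2} = \left(263 + 303\right)^{2} = 566^{2} = 320356$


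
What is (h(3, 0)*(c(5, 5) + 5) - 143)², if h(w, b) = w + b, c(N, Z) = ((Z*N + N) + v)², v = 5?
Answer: 12581209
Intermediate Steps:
c(N, Z) = (5 + N + N*Z)² (c(N, Z) = ((Z*N + N) + 5)² = ((N*Z + N) + 5)² = ((N + N*Z) + 5)² = (5 + N + N*Z)²)
h(w, b) = b + w
(h(3, 0)*(c(5, 5) + 5) - 143)² = ((0 + 3)*((5 + 5 + 5*5)² + 5) - 143)² = (3*((5 + 5 + 25)² + 5) - 143)² = (3*(35² + 5) - 143)² = (3*(1225 + 5) - 143)² = (3*1230 - 143)² = (3690 - 143)² = 3547² = 12581209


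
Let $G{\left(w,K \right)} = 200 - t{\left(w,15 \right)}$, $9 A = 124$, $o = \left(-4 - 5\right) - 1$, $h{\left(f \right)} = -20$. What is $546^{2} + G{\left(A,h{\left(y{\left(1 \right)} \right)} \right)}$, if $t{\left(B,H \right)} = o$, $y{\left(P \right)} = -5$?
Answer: $298326$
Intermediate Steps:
$o = -10$ ($o = -9 - 1 = -10$)
$A = \frac{124}{9}$ ($A = \frac{1}{9} \cdot 124 = \frac{124}{9} \approx 13.778$)
$t{\left(B,H \right)} = -10$
$G{\left(w,K \right)} = 210$ ($G{\left(w,K \right)} = 200 - -10 = 200 + 10 = 210$)
$546^{2} + G{\left(A,h{\left(y{\left(1 \right)} \right)} \right)} = 546^{2} + 210 = 298116 + 210 = 298326$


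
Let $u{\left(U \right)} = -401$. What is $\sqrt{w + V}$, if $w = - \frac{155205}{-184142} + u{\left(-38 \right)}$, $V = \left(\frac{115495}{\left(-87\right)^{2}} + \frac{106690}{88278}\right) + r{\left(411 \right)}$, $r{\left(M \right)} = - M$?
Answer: $\frac{i \sqrt{901048463145470696767202}}{33672495486} \approx 28.19 i$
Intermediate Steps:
$V = - \frac{43936201097}{111362697}$ ($V = \left(\frac{115495}{\left(-87\right)^{2}} + \frac{106690}{88278}\right) - 411 = \left(\frac{115495}{7569} + 106690 \cdot \frac{1}{88278}\right) - 411 = \left(115495 \cdot \frac{1}{7569} + \frac{53345}{44139}\right) - 411 = \left(\frac{115495}{7569} + \frac{53345}{44139}\right) - 411 = \frac{1833867370}{111362697} - 411 = - \frac{43936201097}{111362697} \approx -394.53$)
$w = - \frac{73685737}{184142}$ ($w = - \frac{155205}{-184142} - 401 = \left(-155205\right) \left(- \frac{1}{184142}\right) - 401 = \frac{155205}{184142} - 401 = - \frac{73685737}{184142} \approx -400.16$)
$\sqrt{w + V} = \sqrt{- \frac{73685737}{184142} - \frac{43936201097}{111362697}} = \sqrt{- \frac{16296342345156463}{20506549750974}} = \frac{i \sqrt{901048463145470696767202}}{33672495486}$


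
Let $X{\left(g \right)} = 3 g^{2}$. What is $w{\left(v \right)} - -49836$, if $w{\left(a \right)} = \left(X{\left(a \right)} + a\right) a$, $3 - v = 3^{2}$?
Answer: $49224$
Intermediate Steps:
$v = -6$ ($v = 3 - 3^{2} = 3 - 9 = -6$)
$w{\left(a \right)} = a \left(a + 3 a^{2}\right)$ ($w{\left(a \right)} = \left(3 a^{2} + a\right) a = \left(a + 3 a^{2}\right) a = a \left(a + 3 a^{2}\right)$)
$w{\left(v \right)} - -49836 = \left(-6\right)^{2} \left(1 + 3 \left(-6\right)\right) - -49836 = 36 \left(1 - 18\right) + 49836 = 36 \left(-17\right) + 49836 = -612 + 49836 = 49224$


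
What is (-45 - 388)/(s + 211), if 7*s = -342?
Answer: -3031/1135 ≈ -2.6705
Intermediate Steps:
s = -342/7 (s = (1/7)*(-342) = -342/7 ≈ -48.857)
(-45 - 388)/(s + 211) = (-45 - 388)/(-342/7 + 211) = -433/1135/7 = -433*7/1135 = -3031/1135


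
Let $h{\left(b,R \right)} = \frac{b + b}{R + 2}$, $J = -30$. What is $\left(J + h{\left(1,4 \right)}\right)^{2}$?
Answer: $\frac{7921}{9} \approx 880.11$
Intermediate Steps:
$h{\left(b,R \right)} = \frac{2 b}{2 + R}$
$\left(J + h{\left(1,4 \right)}\right)^{2} = \left(-30 + 2 \cdot 1 \frac{1}{2 + 4}\right)^{2} = \left(-30 + 2 \cdot 1 \cdot \frac{1}{6}\right)^{2} = \left(-30 + \frac{1}{3}\right)^{2} = \left(- \frac{89}{3}\right)^{2} = \frac{7921}{9}$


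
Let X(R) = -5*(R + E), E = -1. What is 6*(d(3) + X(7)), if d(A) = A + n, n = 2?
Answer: -150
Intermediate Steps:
X(R) = 5 - 5*R (X(R) = -5*(R - 1) = -5*(-1 + R) = 5 - 5*R)
d(A) = 2 + A (d(A) = A + 2 = 2 + A)
6*(d(3) + X(7)) = 6*((2 + 3) + (5 - 5*7)) = 6*(5 + (5 - 35)) = 6*(5 - 30) = 6*(-25) = -150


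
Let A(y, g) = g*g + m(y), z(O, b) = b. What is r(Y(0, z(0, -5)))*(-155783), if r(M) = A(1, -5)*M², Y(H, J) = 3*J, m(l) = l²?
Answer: -911330550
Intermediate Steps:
A(y, g) = g² + y² (A(y, g) = g*g + y² = g² + y²)
r(M) = 26*M² (r(M) = ((-5)² + 1²)*M² = (25 + 1)*M² = 26*M²)
r(Y(0, z(0, -5)))*(-155783) = (26*(3*(-5))²)*(-155783) = (26*(-15)²)*(-155783) = (26*225)*(-155783) = 5850*(-155783) = -911330550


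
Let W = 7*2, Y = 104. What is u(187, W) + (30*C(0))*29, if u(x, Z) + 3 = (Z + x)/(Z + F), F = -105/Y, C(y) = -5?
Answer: -5859999/1351 ≈ -4337.5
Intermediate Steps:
F = -105/104 ≈ -1.0096
W = 14
u(x, Z) = -3 + (Z + x)/(-105/104 + Z) (u(x, Z) = -3 + (Z + x)/(Z - 105/104) = -3 + (Z + x)/(-105/104 + Z))
u(187, W) + (30*C(0))*29 = (315 - 208*14 + 104*187)/(-105 + 104*14) + (30*(-5))*29 = (315 - 2912 + 19448)/(-105 + 1456) - 150*29 = 16851/1351 - 4350 = -5859999/1351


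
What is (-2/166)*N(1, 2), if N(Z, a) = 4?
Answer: -4/83 ≈ -0.048193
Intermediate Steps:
(-2/166)*N(1, 2) = -2/166*4 = -2*1/166*4 = -1/83*4 = -4/83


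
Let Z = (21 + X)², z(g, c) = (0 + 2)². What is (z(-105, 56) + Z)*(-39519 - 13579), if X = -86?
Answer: -224551442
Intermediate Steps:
z(g, c) = 4 (z(g, c) = 2² = 4)
Z = 4225 (Z = (21 - 86)² = (-65)² = 4225)
(z(-105, 56) + Z)*(-39519 - 13579) = (4 + 4225)*(-39519 - 13579) = 4229*(-53098) = -224551442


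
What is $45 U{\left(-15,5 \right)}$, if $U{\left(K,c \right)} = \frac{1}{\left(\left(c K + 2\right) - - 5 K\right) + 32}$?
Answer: $- \frac{45}{116} \approx -0.38793$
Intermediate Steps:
$U{\left(K,c \right)} = \frac{1}{34 + 5 K + K c}$ ($U{\left(K,c \right)} = \frac{1}{\left(\left(K c + 2\right) + 5 K\right) + 32} = \frac{1}{\left(\left(2 + K c\right) + 5 K\right) + 32} = \frac{1}{\left(2 + 5 K + K c\right) + 32} = \frac{1}{34 + 5 K + K c}$)
$45 U{\left(-15,5 \right)} = \frac{45}{34 + 5 \left(-15\right) - 75} = \frac{45}{34 - 75 - 75} = \frac{45}{-116} = 45 \left(- \frac{1}{116}\right) = - \frac{45}{116}$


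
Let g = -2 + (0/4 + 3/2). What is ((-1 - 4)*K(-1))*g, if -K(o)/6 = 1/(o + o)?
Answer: 15/2 ≈ 7.5000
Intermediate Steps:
g = -1/2 (g = -2 + (0*(1/4) + 3*(1/2)) = -2 + (0 + 3/2) = -2 + 3/2 = -1/2 ≈ -0.50000)
K(o) = -3/o (K(o) = -6/(o + o) = -6*1/(2*o) = -3/o)
((-1 - 4)*K(-1))*g = ((-1 - 4)*(-3/(-1)))*(-1/2) = -(-15)*(-1)*(-1/2) = -5*3*(-1/2) = -15*(-1/2) = 15/2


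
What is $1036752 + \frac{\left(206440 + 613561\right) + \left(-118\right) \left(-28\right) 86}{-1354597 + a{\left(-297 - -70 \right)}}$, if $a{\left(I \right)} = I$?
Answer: $\frac{1404615387503}{1354824} \approx 1.0368 \cdot 10^{6}$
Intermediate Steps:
$1036752 + \frac{\left(206440 + 613561\right) + \left(-118\right) \left(-28\right) 86}{-1354597 + a{\left(-297 - -70 \right)}} = 1036752 + \frac{\left(206440 + 613561\right) + \left(-118\right) \left(-28\right) 86}{-1354597 - 227} = 1036752 + \frac{820001 + 3304 \cdot 86}{-1354597 + \left(-297 + 70\right)} = 1036752 + \frac{820001 + 284144}{-1354597 - 227} = 1036752 + \frac{1104145}{-1354824} = 1036752 + 1104145 \left(- \frac{1}{1354824}\right) = 1036752 - \frac{1104145}{1354824} = \frac{1404615387503}{1354824}$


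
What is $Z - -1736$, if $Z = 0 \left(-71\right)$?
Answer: $1736$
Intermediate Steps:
$Z = 0$
$Z - -1736 = 0 - -1736 = 0 + 1736 = 1736$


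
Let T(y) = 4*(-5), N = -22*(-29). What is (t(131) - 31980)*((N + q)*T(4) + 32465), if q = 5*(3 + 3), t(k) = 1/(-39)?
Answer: -23828157205/39 ≈ -6.1098e+8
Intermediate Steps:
t(k) = -1/39
N = 638
T(y) = -20
q = 30 (q = 5*6 = 30)
(t(131) - 31980)*((N + q)*T(4) + 32465) = (-1/39 - 31980)*((638 + 30)*(-20) + 32465) = -1247221*(668*(-20) + 32465)/39 = -1247221*(-13360 + 32465)/39 = -1247221/39*19105 = -23828157205/39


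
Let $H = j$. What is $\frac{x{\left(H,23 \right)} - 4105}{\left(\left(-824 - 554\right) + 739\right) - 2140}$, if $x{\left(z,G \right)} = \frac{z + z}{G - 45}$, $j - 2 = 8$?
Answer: $\frac{45165}{30569} \approx 1.4775$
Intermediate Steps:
$j = 10$ ($j = 2 + 8 = 10$)
$H = 10$
$x{\left(z,G \right)} = \frac{2 z}{-45 + G}$
$\frac{x{\left(H,23 \right)} - 4105}{\left(\left(-824 - 554\right) + 739\right) - 2140} = \frac{2 \cdot 10 \frac{1}{-45 + 23} - 4105}{\left(\left(-824 - 554\right) + 739\right) - 2140} = \frac{2 \cdot 10 \frac{1}{-22} - 4105}{\left(-1378 + 739\right) - 2140} = \frac{2 \cdot 10 \left(- \frac{1}{22}\right) - 4105}{-639 - 2140} = \frac{- \frac{10}{11} - 4105}{-2779} = \left(- \frac{45165}{11}\right) \left(- \frac{1}{2779}\right) = \frac{45165}{30569}$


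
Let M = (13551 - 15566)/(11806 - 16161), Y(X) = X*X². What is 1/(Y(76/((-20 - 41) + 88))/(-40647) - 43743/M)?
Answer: -24801701931/2344785716415937 ≈ -1.0577e-5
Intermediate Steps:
Y(X) = X³
M = 31/67 (M = -2015/(-4355) = -2015*(-1/4355) = 31/67 ≈ 0.46269)
1/(Y(76/((-20 - 41) + 88))/(-40647) - 43743/M) = 1/((76/((-20 - 41) + 88))³/(-40647) - 43743/31/67) = 1/((76/(-61 + 88))³*(-1/40647) - 43743*67/31) = 1/((76/27)³*(-1/40647) - 2930781/31) = 1/((438976/19683)*(-1/40647) - 2930781/31) = 1/(-438976/800054901 - 2930781/31) = 1/(-2344785716415937/24801701931) = -24801701931/2344785716415937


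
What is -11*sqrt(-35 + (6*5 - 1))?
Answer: -11*I*sqrt(6) ≈ -26.944*I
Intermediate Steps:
-11*sqrt(-35 + (6*5 - 1)) = -11*sqrt(-35 + (30 - 1)) = -11*sqrt(-35 + 29) = -11*I*sqrt(6)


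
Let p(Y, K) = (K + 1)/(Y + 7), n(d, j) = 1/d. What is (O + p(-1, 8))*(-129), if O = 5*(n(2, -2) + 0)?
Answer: -516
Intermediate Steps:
n(d, j) = 1/d
p(Y, K) = (1 + K)/(7 + Y)
O = 5/2 (O = 5*(1/2 + 0) = 5*(½ + 0) = 5*(½) = 5/2 ≈ 2.5000)
(O + p(-1, 8))*(-129) = (5/2 + (1 + 8)/(7 - 1))*(-129) = (5/2 + 9/6)*(-129) = (5/2 + (⅙)*9)*(-129) = (5/2 + 3/2)*(-129) = 4*(-129) = -516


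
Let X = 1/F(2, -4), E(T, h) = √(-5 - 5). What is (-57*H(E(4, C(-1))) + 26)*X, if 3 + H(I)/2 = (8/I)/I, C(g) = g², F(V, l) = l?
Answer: -574/5 ≈ -114.80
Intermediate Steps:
E(T, h) = I*√10 (E(T, h) = √(-10) = I*√10)
X = -¼ (X = 1/(-4) = -¼ ≈ -0.25000)
H(I) = -6 + 16/I² (H(I) = -6 + 2*((8/I)/I) = -6 + 2*(8/I²) = -6 + 16/I²)
(-57*H(E(4, C(-1))) + 26)*X = (-57*(-6 + 16/(I*√10)²) + 26)*(-¼) = (-57*(-6 + 16*(-⅒)) + 26)*(-¼) = (-57*(-6 - 8/5) + 26)*(-¼) = (-57*(-38/5) + 26)*(-¼) = (2166/5 + 26)*(-¼) = (2296/5)*(-¼) = -574/5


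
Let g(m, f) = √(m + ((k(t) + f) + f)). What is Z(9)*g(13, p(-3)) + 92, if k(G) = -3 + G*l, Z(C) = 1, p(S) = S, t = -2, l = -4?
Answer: 92 + 2*√3 ≈ 95.464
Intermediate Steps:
k(G) = -3 - 4*G (k(G) = -3 + G*(-4) = -3 - 4*G)
g(m, f) = √(5 + m + 2*f) (g(m, f) = √(m + (((-3 - 4*(-2)) + f) + f)) = √(m + (((-3 + 8) + f) + f)) = √(m + ((5 + f) + f)) = √(m + (5 + 2*f)) = √(5 + m + 2*f))
Z(9)*g(13, p(-3)) + 92 = 1*√(5 + 13 + 2*(-3)) + 92 = 1*√(5 + 13 - 6) + 92 = 1*√12 + 92 = 1*(2*√3) + 92 = 2*√3 + 92 = 92 + 2*√3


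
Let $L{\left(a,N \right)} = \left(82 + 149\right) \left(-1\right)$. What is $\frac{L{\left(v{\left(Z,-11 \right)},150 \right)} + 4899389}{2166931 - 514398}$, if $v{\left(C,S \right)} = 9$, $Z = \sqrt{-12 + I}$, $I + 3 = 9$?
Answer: $\frac{4899158}{1652533} \approx 2.9646$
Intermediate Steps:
$I = 6$ ($I = -3 + 9 = 6$)
$Z = i \sqrt{6}$ ($Z = \sqrt{-12 + 6} = \sqrt{-6} = i \sqrt{6} \approx 2.4495 i$)
$L{\left(a,N \right)} = -231$ ($L{\left(a,N \right)} = 231 \left(-1\right) = -231$)
$\frac{L{\left(v{\left(Z,-11 \right)},150 \right)} + 4899389}{2166931 - 514398} = \frac{-231 + 4899389}{2166931 - 514398} = \frac{4899158}{1652533}$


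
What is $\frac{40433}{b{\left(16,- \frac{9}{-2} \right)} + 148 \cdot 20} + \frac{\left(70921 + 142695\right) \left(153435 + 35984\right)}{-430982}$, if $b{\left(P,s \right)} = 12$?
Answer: $- \frac{60119199700941}{640439252} \approx -93872.0$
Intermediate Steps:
$\frac{40433}{b{\left(16,- \frac{9}{-2} \right)} + 148 \cdot 20} + \frac{\left(70921 + 142695\right) \left(153435 + 35984\right)}{-430982} = \frac{40433}{12 + 148 \cdot 20} + \frac{\left(70921 + 142695\right) \left(153435 + 35984\right)}{-430982} = \frac{40433}{12 + 2960} + 213616 \cdot 189419 \left(- \frac{1}{430982}\right) = \frac{40433}{2972} + 40462929104 \left(- \frac{1}{430982}\right) = 40433 \cdot \frac{1}{2972} - \frac{20231464552}{215491} = \frac{40433}{2972} - \frac{20231464552}{215491} = - \frac{60119199700941}{640439252}$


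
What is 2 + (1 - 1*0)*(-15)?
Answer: -13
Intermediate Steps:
2 + (1 - 1*0)*(-15) = 2 + (1 + 0)*(-15) = 2 + 1*(-15) = 2 - 15 = -13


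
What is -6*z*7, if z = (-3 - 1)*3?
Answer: 504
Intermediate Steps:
z = -12 (z = -4*3 = -12)
-6*z*7 = -6*(-12)*7 = 72*7 = 504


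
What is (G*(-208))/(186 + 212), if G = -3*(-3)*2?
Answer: -1872/199 ≈ -9.4070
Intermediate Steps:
G = 18 (G = 9*2 = 18)
(G*(-208))/(186 + 212) = (18*(-208))/(186 + 212) = -3744/398 = -3744*1/398 = -1872/199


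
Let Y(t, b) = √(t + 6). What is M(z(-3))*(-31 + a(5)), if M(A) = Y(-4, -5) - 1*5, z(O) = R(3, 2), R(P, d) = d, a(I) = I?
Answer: 130 - 26*√2 ≈ 93.230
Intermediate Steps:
Y(t, b) = √(6 + t)
z(O) = 2
M(A) = -5 + √2 (M(A) = √(6 - 4) - 1*5 = √2 - 5 = -5 + √2)
M(z(-3))*(-31 + a(5)) = (-5 + √2)*(-31 + 5) = (-5 + √2)*(-26) = 130 - 26*√2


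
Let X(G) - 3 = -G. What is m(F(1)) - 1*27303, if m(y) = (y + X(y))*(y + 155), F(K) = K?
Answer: -26835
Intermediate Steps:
X(G) = 3 - G
m(y) = 465 + 3*y (m(y) = (y + (3 - y))*(y + 155) = 3*(155 + y) = 465 + 3*y)
m(F(1)) - 1*27303 = (465 + 3*1) - 1*27303 = (465 + 3) - 27303 = 468 - 27303 = -26835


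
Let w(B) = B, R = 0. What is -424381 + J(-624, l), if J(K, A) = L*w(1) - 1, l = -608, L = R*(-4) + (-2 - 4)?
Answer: -424388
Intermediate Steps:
L = -6 (L = 0*(-4) + (-2 - 4) = 0 - 6 = -6)
J(K, A) = -7 (J(K, A) = -6*1 - 1 = -6 - 1 = -7)
-424381 + J(-624, l) = -424381 - 7 = -424388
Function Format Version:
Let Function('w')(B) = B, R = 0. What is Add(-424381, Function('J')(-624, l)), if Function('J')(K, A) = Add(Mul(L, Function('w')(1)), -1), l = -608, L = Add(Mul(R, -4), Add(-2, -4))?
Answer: -424388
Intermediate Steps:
L = -6 (L = Add(Mul(0, -4), Add(-2, -4)) = Add(0, -6) = -6)
Function('J')(K, A) = -7 (Function('J')(K, A) = Add(Mul(-6, 1), -1) = Add(-6, -1) = -7)
Add(-424381, Function('J')(-624, l)) = Add(-424381, -7) = -424388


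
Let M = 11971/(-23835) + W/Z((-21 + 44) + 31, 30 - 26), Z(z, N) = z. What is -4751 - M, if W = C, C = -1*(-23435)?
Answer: -2224297127/429030 ≈ -5184.5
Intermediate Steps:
C = 23435
W = 23435
M = 185975597/429030 (M = 11971/(-23835) + 23435/((-21 + 44) + 31) = 11971*(-1/23835) + 23435/(23 + 31) = -11971/23835 + 23435/54 = 185975597/429030 ≈ 433.48)
-4751 - M = -4751 - 1*185975597/429030 = -4751 - 185975597/429030 = -2224297127/429030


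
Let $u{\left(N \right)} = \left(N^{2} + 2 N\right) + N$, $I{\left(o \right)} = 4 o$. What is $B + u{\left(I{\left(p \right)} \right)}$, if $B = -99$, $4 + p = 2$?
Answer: $-59$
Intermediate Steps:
$p = -2$ ($p = -4 + 2 = -2$)
$u{\left(N \right)} = N^{2} + 3 N$
$B + u{\left(I{\left(p \right)} \right)} = -99 + 4 \left(-2\right) \left(3 + 4 \left(-2\right)\right) = -99 - 8 \left(3 - 8\right) = -99 - -40 = -99 + 40 = -59$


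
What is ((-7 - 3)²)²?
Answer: 10000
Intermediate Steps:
((-7 - 3)²)² = ((-10)²)² = 100² = 10000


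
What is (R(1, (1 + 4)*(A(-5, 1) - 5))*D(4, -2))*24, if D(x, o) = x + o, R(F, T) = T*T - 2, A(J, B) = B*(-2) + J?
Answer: 172704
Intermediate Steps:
A(J, B) = J - 2*B (A(J, B) = -2*B + J = J - 2*B)
R(F, T) = -2 + T² (R(F, T) = T² - 2 = -2 + T²)
D(x, o) = o + x
(R(1, (1 + 4)*(A(-5, 1) - 5))*D(4, -2))*24 = ((-2 + ((1 + 4)*((-5 - 2*1) - 5))²)*(-2 + 4))*24 = ((-2 + (5*((-5 - 2) - 5))²)*2)*24 = ((-2 + (5*(-7 - 5))²)*2)*24 = ((-2 + (5*(-12))²)*2)*24 = ((-2 + (-60)²)*2)*24 = ((-2 + 3600)*2)*24 = (3598*2)*24 = 7196*24 = 172704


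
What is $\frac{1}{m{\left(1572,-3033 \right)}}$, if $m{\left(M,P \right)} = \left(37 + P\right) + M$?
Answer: $- \frac{1}{1424} \approx -0.00070225$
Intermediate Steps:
$m{\left(M,P \right)} = 37 + M + P$
$\frac{1}{m{\left(1572,-3033 \right)}} = \frac{1}{37 + 1572 - 3033} = \frac{1}{-1424} = - \frac{1}{1424}$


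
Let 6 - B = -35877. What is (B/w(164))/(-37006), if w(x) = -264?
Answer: 11961/3256528 ≈ 0.0036729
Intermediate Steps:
B = 35883 (B = 6 - 1*(-35877) = 6 + 35877 = 35883)
(B/w(164))/(-37006) = (35883/(-264))/(-37006) = (35883*(-1/264))*(-1/37006) = -11961/88*(-1/37006) = 11961/3256528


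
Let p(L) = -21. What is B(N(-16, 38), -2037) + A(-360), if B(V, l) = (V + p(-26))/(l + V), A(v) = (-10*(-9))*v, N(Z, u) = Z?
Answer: -66517163/2053 ≈ -32400.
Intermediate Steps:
A(v) = 90*v
B(V, l) = (-21 + V)/(V + l) (B(V, l) = (V - 21)/(l + V) = (-21 + V)/(V + l))
B(N(-16, 38), -2037) + A(-360) = (-21 - 16)/(-16 - 2037) + 90*(-360) = -37/(-2053) - 32400 = -1/2053*(-37) - 32400 = 37/2053 - 32400 = -66517163/2053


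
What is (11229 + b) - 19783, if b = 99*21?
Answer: -6475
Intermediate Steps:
b = 2079
(11229 + b) - 19783 = (11229 + 2079) - 19783 = 13308 - 19783 = -6475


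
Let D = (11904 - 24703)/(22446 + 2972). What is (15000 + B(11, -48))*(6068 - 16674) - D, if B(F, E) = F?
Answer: -4046715023589/25418 ≈ -1.5921e+8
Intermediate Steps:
D = -12799/25418 ≈ -0.50354
(15000 + B(11, -48))*(6068 - 16674) - D = (15000 + 11)*(6068 - 16674) - 1*(-12799/25418) = 15011*(-10606) + 12799/25418 = -159206666 + 12799/25418 = -4046715023589/25418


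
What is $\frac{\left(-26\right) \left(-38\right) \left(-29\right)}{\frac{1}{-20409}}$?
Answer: $584758668$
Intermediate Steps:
$\frac{\left(-26\right) \left(-38\right) \left(-29\right)}{\frac{1}{-20409}} = \frac{988 \left(-29\right)}{- \frac{1}{20409}} = \left(-28652\right) \left(-20409\right) = 584758668$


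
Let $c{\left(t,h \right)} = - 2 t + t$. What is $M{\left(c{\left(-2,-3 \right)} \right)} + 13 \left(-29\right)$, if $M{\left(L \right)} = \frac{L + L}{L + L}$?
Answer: $-376$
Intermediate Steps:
$c{\left(t,h \right)} = - t$
$M{\left(L \right)} = 1$ ($M{\left(L \right)} = \frac{2 L}{2 L} = 2 L \frac{1}{2 L} = 1$)
$M{\left(c{\left(-2,-3 \right)} \right)} + 13 \left(-29\right) = 1 + 13 \left(-29\right) = 1 - 377 = -376$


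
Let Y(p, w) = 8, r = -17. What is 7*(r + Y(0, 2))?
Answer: -63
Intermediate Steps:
7*(r + Y(0, 2)) = 7*(-17 + 8) = 7*(-9) = -63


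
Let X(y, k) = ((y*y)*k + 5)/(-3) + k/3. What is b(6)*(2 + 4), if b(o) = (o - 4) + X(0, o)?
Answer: 14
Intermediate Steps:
X(y, k) = -5/3 + k/3 - k*y²/3 (X(y, k) = (y²*k + 5)*(-⅓) + k*(⅓) = (k*y² + 5)*(-⅓) + k/3 = (5 + k*y²)*(-⅓) + k/3 = (-5/3 - k*y²/3) + k/3 = -5/3 + k/3 - k*y²/3)
b(o) = -17/3 + 4*o/3 (b(o) = (o - 4) + (-5/3 + o/3 - ⅓*o*0²) = (-4 + o) + (-5/3 + o/3 - ⅓*o*0) = (-4 + o) + (-5/3 + o/3 + 0) = (-4 + o) + (-5/3 + o/3) = -17/3 + 4*o/3)
b(6)*(2 + 4) = (-17/3 + (4/3)*6)*(2 + 4) = (-17/3 + 8)*6 = (7/3)*6 = 14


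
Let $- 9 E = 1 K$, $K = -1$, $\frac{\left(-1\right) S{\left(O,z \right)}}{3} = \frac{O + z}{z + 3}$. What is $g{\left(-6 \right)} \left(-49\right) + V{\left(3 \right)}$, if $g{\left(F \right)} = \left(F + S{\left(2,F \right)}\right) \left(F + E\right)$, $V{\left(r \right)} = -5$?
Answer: $- \frac{26015}{9} \approx -2890.6$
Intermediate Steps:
$S{\left(O,z \right)} = - \frac{3 \left(O + z\right)}{3 + z}$ ($S{\left(O,z \right)} = - 3 \frac{O + z}{z + 3} = - 3 \frac{O + z}{3 + z} = - \frac{3 \left(O + z\right)}{3 + z}$)
$E = \frac{1}{9}$ ($E = - \frac{1 \left(-1\right)}{9} = \left(- \frac{1}{9}\right) \left(-1\right) = \frac{1}{9} \approx 0.11111$)
$g{\left(F \right)} = \left(\frac{1}{9} + F\right) \left(F + \frac{3 \left(-2 - F\right)}{3 + F}\right)$ ($g{\left(F \right)} = \left(F + \frac{3 \left(\left(-1\right) 2 - F\right)}{3 + F}\right) \left(F + \frac{1}{9}\right) = \left(F + \frac{3 \left(-2 - F\right)}{3 + F}\right) \left(\frac{1}{9} + F\right) = \left(\frac{1}{9} + F\right) \left(F + \frac{3 \left(-2 - F\right)}{3 + F}\right)$)
$g{\left(-6 \right)} \left(-49\right) + V{\left(3 \right)} = \frac{-6 + \left(-6\right)^{2} - -324 + 9 \left(-6\right)^{3}}{9 \left(3 - 6\right)} \left(-49\right) - 5 = \frac{-6 + 36 + 324 + 9 \left(-216\right)}{9 \left(-3\right)} \left(-49\right) - 5 = \frac{1}{9} \left(- \frac{1}{3}\right) \left(-6 + 36 + 324 - 1944\right) \left(-49\right) - 5 = \frac{1}{9} \left(- \frac{1}{3}\right) \left(-1590\right) \left(-49\right) - 5 = \frac{530}{9} \left(-49\right) - 5 = - \frac{25970}{9} - 5 = - \frac{26015}{9}$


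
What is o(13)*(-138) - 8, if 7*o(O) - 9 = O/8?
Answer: -6089/28 ≈ -217.46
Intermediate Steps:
o(O) = 9/7 + O/56 (o(O) = 9/7 + (O/8)/7 = 9/7 + O/56)
o(13)*(-138) - 8 = (9/7 + (1/56)*13)*(-138) - 8 = (9/7 + 13/56)*(-138) - 8 = (85/56)*(-138) - 8 = -5865/28 - 8 = -6089/28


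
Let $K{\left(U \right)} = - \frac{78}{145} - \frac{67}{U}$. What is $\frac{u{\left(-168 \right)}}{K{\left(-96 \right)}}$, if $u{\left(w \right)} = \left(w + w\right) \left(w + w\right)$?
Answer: $\frac{1571512320}{2227} \approx 7.0566 \cdot 10^{5}$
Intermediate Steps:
$u{\left(w \right)} = 4 w^{2}$ ($u{\left(w \right)} = 2 w 2 w = 4 w^{2}$)
$K{\left(U \right)} = - \frac{78}{145} - \frac{67}{U}$ ($K{\left(U \right)} = \left(-78\right) \frac{1}{145} - \frac{67}{U} = - \frac{78}{145} - \frac{67}{U}$)
$\frac{u{\left(-168 \right)}}{K{\left(-96 \right)}} = \frac{4 \left(-168\right)^{2}}{- \frac{78}{145} - \frac{67}{-96}} = \frac{4 \cdot 28224}{- \frac{78}{145} - - \frac{67}{96}} = \frac{112896}{- \frac{78}{145} + \frac{67}{96}} = \frac{112896}{\frac{2227}{13920}} = 112896 \cdot \frac{13920}{2227} = \frac{1571512320}{2227}$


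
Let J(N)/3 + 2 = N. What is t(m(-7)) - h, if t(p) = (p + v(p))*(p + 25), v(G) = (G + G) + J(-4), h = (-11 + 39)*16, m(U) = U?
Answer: -1150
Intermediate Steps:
J(N) = -6 + 3*N
h = 448 (h = 28*16 = 448)
v(G) = -18 + 2*G (v(G) = (G + G) + (-6 + 3*(-4)) = 2*G + (-6 - 12) = 2*G - 18 = -18 + 2*G)
t(p) = (-18 + 3*p)*(25 + p) (t(p) = (p + (-18 + 2*p))*(p + 25) = (-18 + 3*p)*(25 + p))
t(m(-7)) - h = (-450 + 3*(-7)² + 57*(-7)) - 1*448 = (-450 + 3*49 - 399) - 448 = (-450 + 147 - 399) - 448 = -702 - 448 = -1150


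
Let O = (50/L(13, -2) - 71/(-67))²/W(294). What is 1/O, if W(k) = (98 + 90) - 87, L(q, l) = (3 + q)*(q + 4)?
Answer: 8385882944/128391561 ≈ 65.315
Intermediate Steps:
L(q, l) = (3 + q)*(4 + q)
W(k) = 101 (W(k) = 188 - 87 = 101)
O = 128391561/8385882944 (O = (50/(12 + 13² + 7*13) - 71/(-67))²/101 = (50/(12 + 169 + 91) - 71*(-1/67))²*(1/101) = (50/272 + 71/67)²*(1/101) = (50*(1/272) + 71/67)²*(1/101) = (25/136 + 71/67)²*(1/101) = (11331/9112)²*(1/101) = (128391561/83028544)*(1/101) = 128391561/8385882944 ≈ 0.015310)
1/O = 1/(128391561/8385882944) = 8385882944/128391561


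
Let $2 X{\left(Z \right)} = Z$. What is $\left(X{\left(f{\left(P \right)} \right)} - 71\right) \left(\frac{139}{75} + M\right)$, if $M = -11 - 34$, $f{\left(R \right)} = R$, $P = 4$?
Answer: $\frac{74428}{25} \approx 2977.1$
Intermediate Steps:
$X{\left(Z \right)} = \frac{Z}{2}$
$M = -45$ ($M = -11 - 34 = -45$)
$\left(X{\left(f{\left(P \right)} \right)} - 71\right) \left(\frac{139}{75} + M\right) = \left(\frac{1}{2} \cdot 4 - 71\right) \left(\frac{139}{75} - 45\right) = \left(2 - 71\right) \left(139 \cdot \frac{1}{75} - 45\right) = - 69 \left(\frac{139}{75} - 45\right) = \left(-69\right) \left(- \frac{3236}{75}\right) = \frac{74428}{25}$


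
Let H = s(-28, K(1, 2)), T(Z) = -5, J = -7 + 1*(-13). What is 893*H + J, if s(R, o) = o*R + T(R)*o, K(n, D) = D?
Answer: -58958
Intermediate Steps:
J = -20 (J = -7 - 13 = -20)
s(R, o) = -5*o + R*o (s(R, o) = o*R - 5*o = R*o - 5*o = -5*o + R*o)
H = -66 (H = 2*(-5 - 28) = 2*(-33) = -66)
893*H + J = 893*(-66) - 20 = -58938 - 20 = -58958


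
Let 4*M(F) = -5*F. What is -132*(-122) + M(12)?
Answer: 16089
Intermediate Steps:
M(F) = -5*F/4 (M(F) = (-5*F)/4 = -5*F/4)
-132*(-122) + M(12) = -132*(-122) - 5/4*12 = 16104 - 15 = 16089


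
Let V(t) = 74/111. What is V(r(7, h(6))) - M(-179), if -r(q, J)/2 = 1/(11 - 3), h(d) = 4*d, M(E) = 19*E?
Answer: 10205/3 ≈ 3401.7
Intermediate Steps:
r(q, J) = -¼ (r(q, J) = -2/(11 - 3) = -2/8 = -2*⅛ = -¼)
V(t) = ⅔ (V(t) = 74*(1/111) = ⅔)
V(r(7, h(6))) - M(-179) = ⅔ - 19*(-179) = ⅔ - 1*(-3401) = ⅔ + 3401 = 10205/3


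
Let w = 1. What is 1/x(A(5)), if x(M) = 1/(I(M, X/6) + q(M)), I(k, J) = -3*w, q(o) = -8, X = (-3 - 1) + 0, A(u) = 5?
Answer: -11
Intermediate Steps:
X = -4 (X = -4 + 0 = -4)
I(k, J) = -3 (I(k, J) = -3*1 = -3)
x(M) = -1/11 (x(M) = 1/(-3 - 8) = 1/(-11) = -1/11)
1/x(A(5)) = 1/(-1/11) = -11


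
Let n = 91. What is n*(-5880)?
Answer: -535080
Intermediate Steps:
n*(-5880) = 91*(-5880) = -535080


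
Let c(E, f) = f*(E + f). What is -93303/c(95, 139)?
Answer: -10367/3614 ≈ -2.8686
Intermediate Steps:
-93303/c(95, 139) = -93303*1/(139*(95 + 139)) = -93303/(139*234) = -93303/32526 = -93303*1/32526 = -10367/3614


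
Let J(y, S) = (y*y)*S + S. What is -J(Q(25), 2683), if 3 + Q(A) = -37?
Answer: -4295483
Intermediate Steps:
Q(A) = -40 (Q(A) = -3 - 37 = -40)
J(y, S) = S + S*y² (J(y, S) = y²*S + S = S*y² + S = S + S*y²)
-J(Q(25), 2683) = -2683*(1 + (-40)²) = -2683*(1 + 1600) = -2683*1601 = -1*4295483 = -4295483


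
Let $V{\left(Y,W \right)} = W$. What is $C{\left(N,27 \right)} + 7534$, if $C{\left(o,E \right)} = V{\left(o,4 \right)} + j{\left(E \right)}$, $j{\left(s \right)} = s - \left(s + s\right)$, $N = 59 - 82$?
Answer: $7511$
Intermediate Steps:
$N = -23$
$j{\left(s \right)} = - s$ ($j{\left(s \right)} = s - 2 s = - s$)
$C{\left(o,E \right)} = 4 - E$
$C{\left(N,27 \right)} + 7534 = \left(4 - 27\right) + 7534 = -23 + 7534 = 7511$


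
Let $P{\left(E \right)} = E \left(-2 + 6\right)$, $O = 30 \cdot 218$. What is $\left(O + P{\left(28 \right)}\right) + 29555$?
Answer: $36207$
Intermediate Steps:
$O = 6540$
$P{\left(E \right)} = 4 E$ ($P{\left(E \right)} = E 4 = 4 E$)
$\left(O + P{\left(28 \right)}\right) + 29555 = \left(6540 + 4 \cdot 28\right) + 29555 = \left(6540 + 112\right) + 29555 = 6652 + 29555 = 36207$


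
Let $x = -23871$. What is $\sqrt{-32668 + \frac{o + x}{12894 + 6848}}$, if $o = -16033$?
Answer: $\frac{2 i \sqrt{795814283595}}{9871} \approx 180.75 i$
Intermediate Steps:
$\sqrt{-32668 + \frac{o + x}{12894 + 6848}} = \sqrt{-32668 + \frac{-16033 - 23871}{12894 + 6848}} = \sqrt{-32668 - \frac{39904}{19742}} = \sqrt{-32668 - \frac{19952}{9871}} = \sqrt{- \frac{322485780}{9871}} = \frac{2 i \sqrt{795814283595}}{9871}$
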